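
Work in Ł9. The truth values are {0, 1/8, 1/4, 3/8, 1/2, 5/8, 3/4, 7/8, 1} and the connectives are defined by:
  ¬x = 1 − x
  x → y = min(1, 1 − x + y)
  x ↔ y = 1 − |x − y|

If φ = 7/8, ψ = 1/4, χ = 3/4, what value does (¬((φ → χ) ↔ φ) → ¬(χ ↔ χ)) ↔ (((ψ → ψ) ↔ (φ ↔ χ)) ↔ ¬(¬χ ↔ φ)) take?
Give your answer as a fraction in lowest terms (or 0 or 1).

3/4

φ → χ = 7/8 → 3/4 = 7/8
(φ → χ) ↔ φ = 7/8 ↔ 7/8 = 1
¬((φ → χ) ↔ φ) = ¬1 = 0
χ ↔ χ = 3/4 ↔ 3/4 = 1
¬(χ ↔ χ) = ¬1 = 0
¬((φ → χ) ↔ φ) → ¬(χ ↔ χ) = 0 → 0 = 1
ψ → ψ = 1/4 → 1/4 = 1
φ ↔ χ = 7/8 ↔ 3/4 = 7/8
(ψ → ψ) ↔ (φ ↔ χ) = 1 ↔ 7/8 = 7/8
¬χ = ¬3/4 = 1/4
¬χ ↔ φ = 1/4 ↔ 7/8 = 3/8
¬(¬χ ↔ φ) = ¬3/8 = 5/8
((ψ → ψ) ↔ (φ ↔ χ)) ↔ ¬(¬χ ↔ φ) = 7/8 ↔ 5/8 = 3/4
(¬((φ → χ) ↔ φ) → ¬(χ ↔ χ)) ↔ (((ψ → ψ) ↔ (φ ↔ χ)) ↔ ¬(¬χ ↔ φ)) = 1 ↔ 3/4 = 3/4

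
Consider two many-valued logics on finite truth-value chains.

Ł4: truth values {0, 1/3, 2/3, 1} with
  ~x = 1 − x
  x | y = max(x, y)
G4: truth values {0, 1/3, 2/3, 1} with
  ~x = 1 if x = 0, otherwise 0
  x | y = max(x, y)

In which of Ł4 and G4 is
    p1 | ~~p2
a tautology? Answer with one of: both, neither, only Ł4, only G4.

neither

In Ł4: at p1 = 0, p2 = 0 the value is 0 — not a tautology.
In G4: at p1 = 0, p2 = 0 the value is 0 — not a tautology.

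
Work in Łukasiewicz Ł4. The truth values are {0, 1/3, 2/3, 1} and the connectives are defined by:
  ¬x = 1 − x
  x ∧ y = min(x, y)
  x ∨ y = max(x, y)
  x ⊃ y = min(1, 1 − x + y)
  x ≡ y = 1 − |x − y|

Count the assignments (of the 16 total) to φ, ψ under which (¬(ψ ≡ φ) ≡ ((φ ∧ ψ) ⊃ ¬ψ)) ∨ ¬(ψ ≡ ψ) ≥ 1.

φ = 0, ψ = 0 ↦ 0  <
φ = 0, ψ = 1/3 ↦ 1/3  <
φ = 0, ψ = 2/3 ↦ 2/3  <
φ = 0, ψ = 1 ↦ 1  ≥
φ = 1/3, ψ = 0 ↦ 1/3  <
φ = 1/3, ψ = 1/3 ↦ 0  <
φ = 1/3, ψ = 2/3 ↦ 1/3  <
φ = 1/3, ψ = 1 ↦ 1  ≥
φ = 2/3, ψ = 0 ↦ 2/3  <
φ = 2/3, ψ = 1/3 ↦ 1/3  <
φ = 2/3, ψ = 2/3 ↦ 1/3  <
φ = 2/3, ψ = 1 ↦ 1  ≥
φ = 1, ψ = 0 ↦ 1  ≥
φ = 1, ψ = 1/3 ↦ 2/3  <
φ = 1, ψ = 2/3 ↦ 2/3  <
φ = 1, ψ = 1 ↦ 1  ≥
So 5 of the 16 assignments meet the threshold.

5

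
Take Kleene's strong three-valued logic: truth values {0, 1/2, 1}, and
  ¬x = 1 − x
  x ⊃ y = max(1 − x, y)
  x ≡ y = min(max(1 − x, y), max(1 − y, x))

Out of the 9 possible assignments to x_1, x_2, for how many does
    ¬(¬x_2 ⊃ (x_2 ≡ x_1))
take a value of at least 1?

x_1 = 0, x_2 = 0 ↦ 0  <
x_1 = 0, x_2 = 1/2 ↦ 1/2  <
x_1 = 0, x_2 = 1 ↦ 0  <
x_1 = 1/2, x_2 = 0 ↦ 1/2  <
x_1 = 1/2, x_2 = 1/2 ↦ 1/2  <
x_1 = 1/2, x_2 = 1 ↦ 0  <
x_1 = 1, x_2 = 0 ↦ 1  ≥
x_1 = 1, x_2 = 1/2 ↦ 1/2  <
x_1 = 1, x_2 = 1 ↦ 0  <
So 1 of the 9 assignments meets the threshold.

1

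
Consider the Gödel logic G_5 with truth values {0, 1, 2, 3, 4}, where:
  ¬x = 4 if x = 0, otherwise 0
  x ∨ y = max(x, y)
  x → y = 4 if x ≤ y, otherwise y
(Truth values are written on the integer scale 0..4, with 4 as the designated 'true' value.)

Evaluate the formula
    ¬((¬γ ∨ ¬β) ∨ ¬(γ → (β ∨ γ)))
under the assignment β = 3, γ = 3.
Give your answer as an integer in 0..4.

4

¬γ = ¬3 = 0
¬β = ¬3 = 0
¬γ ∨ ¬β = 0 ∨ 0 = 0
β ∨ γ = 3 ∨ 3 = 3
γ → (β ∨ γ) = 3 → 3 = 4
¬(γ → (β ∨ γ)) = ¬4 = 0
(¬γ ∨ ¬β) ∨ ¬(γ → (β ∨ γ)) = 0 ∨ 0 = 0
¬((¬γ ∨ ¬β) ∨ ¬(γ → (β ∨ γ))) = ¬0 = 4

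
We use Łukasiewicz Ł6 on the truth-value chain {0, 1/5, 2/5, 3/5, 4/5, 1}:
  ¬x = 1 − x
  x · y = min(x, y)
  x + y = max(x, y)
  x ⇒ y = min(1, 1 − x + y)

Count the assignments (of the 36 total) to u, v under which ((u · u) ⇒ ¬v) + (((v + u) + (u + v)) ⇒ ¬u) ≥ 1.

value 1: 21 assignments (counts)
value 4/5: 5 assignments
value 3/5: 4 assignments
value 2/5: 3 assignments
value 1/5: 2 assignments
value 0: 1 assignment
So 21 of the 36 assignments meet the threshold.

21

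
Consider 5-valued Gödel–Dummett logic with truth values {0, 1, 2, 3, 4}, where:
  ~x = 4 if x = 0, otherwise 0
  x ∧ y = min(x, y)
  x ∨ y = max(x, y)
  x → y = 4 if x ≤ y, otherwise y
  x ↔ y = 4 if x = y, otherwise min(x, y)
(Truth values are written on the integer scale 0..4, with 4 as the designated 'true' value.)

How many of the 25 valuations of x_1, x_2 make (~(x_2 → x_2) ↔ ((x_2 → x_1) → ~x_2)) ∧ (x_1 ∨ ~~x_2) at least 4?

value 4: 16 assignments (counts)
value 0: 9 assignments
So 16 of the 25 assignments meet the threshold.

16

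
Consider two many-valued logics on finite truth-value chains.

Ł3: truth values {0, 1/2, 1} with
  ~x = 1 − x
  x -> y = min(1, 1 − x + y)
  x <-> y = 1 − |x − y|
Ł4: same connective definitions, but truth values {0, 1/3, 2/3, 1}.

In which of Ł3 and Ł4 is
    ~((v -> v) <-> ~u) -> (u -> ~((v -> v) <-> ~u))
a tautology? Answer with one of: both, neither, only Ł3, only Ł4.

both

In Ł3: every assignment gives 1 — tautology.
In Ł4: every assignment gives 1 — tautology.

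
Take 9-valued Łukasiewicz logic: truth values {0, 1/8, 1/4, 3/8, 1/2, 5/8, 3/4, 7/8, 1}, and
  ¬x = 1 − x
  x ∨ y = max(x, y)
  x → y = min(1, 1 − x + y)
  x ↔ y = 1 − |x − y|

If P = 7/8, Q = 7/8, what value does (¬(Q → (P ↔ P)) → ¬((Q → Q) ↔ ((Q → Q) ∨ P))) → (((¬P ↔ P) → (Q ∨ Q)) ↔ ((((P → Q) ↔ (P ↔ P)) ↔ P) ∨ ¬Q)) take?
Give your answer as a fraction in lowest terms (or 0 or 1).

P ↔ P = 7/8 ↔ 7/8 = 1
Q → (P ↔ P) = 7/8 → 1 = 1
¬(Q → (P ↔ P)) = ¬1 = 0
Q → Q = 7/8 → 7/8 = 1
Q → Q = 7/8 → 7/8 = 1
(Q → Q) ∨ P = 1 ∨ 7/8 = 1
(Q → Q) ↔ ((Q → Q) ∨ P) = 1 ↔ 1 = 1
¬((Q → Q) ↔ ((Q → Q) ∨ P)) = ¬1 = 0
¬(Q → (P ↔ P)) → ¬((Q → Q) ↔ ((Q → Q) ∨ P)) = 0 → 0 = 1
¬P = ¬7/8 = 1/8
¬P ↔ P = 1/8 ↔ 7/8 = 1/4
Q ∨ Q = 7/8 ∨ 7/8 = 7/8
(¬P ↔ P) → (Q ∨ Q) = 1/4 → 7/8 = 1
P → Q = 7/8 → 7/8 = 1
P ↔ P = 7/8 ↔ 7/8 = 1
(P → Q) ↔ (P ↔ P) = 1 ↔ 1 = 1
((P → Q) ↔ (P ↔ P)) ↔ P = 1 ↔ 7/8 = 7/8
¬Q = ¬7/8 = 1/8
(((P → Q) ↔ (P ↔ P)) ↔ P) ∨ ¬Q = 7/8 ∨ 1/8 = 7/8
((¬P ↔ P) → (Q ∨ Q)) ↔ ((((P → Q) ↔ (P ↔ P)) ↔ P) ∨ ¬Q) = 1 ↔ 7/8 = 7/8
(¬(Q → (P ↔ P)) → ¬((Q → Q) ↔ ((Q → Q) ∨ P))) → (((¬P ↔ P) → (Q ∨ Q)) ↔ ((((P → Q) ↔ (P ↔ P)) ↔ P) ∨ ¬Q)) = 1 → 7/8 = 7/8

7/8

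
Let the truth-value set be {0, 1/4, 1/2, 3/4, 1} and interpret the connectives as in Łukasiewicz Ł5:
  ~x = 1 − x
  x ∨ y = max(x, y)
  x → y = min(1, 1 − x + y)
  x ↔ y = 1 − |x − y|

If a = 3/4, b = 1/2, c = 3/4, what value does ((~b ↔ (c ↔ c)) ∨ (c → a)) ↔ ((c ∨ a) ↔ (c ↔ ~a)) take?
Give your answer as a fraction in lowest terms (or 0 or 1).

3/4

~b = ~1/2 = 1/2
c ↔ c = 3/4 ↔ 3/4 = 1
~b ↔ (c ↔ c) = 1/2 ↔ 1 = 1/2
c → a = 3/4 → 3/4 = 1
(~b ↔ (c ↔ c)) ∨ (c → a) = 1/2 ∨ 1 = 1
c ∨ a = 3/4 ∨ 3/4 = 3/4
~a = ~3/4 = 1/4
c ↔ ~a = 3/4 ↔ 1/4 = 1/2
(c ∨ a) ↔ (c ↔ ~a) = 3/4 ↔ 1/2 = 3/4
((~b ↔ (c ↔ c)) ∨ (c → a)) ↔ ((c ∨ a) ↔ (c ↔ ~a)) = 1 ↔ 3/4 = 3/4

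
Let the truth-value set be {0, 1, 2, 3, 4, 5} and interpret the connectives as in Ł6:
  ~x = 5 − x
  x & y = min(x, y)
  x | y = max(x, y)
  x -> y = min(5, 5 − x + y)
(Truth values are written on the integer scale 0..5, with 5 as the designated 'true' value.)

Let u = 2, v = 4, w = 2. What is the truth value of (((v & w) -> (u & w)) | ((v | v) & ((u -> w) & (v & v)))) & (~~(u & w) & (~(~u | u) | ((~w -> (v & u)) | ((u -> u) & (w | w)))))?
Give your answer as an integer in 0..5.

v & w = 4 & 2 = 2
u & w = 2 & 2 = 2
(v & w) -> (u & w) = 2 -> 2 = 5
v | v = 4 | 4 = 4
u -> w = 2 -> 2 = 5
v & v = 4 & 4 = 4
(u -> w) & (v & v) = 5 & 4 = 4
(v | v) & ((u -> w) & (v & v)) = 4 & 4 = 4
((v & w) -> (u & w)) | ((v | v) & ((u -> w) & (v & v))) = 5 | 4 = 5
u & w = 2 & 2 = 2
~(u & w) = ~2 = 3
~~(u & w) = ~3 = 2
~u = ~2 = 3
~u | u = 3 | 2 = 3
~(~u | u) = ~3 = 2
~w = ~2 = 3
v & u = 4 & 2 = 2
~w -> (v & u) = 3 -> 2 = 4
u -> u = 2 -> 2 = 5
w | w = 2 | 2 = 2
(u -> u) & (w | w) = 5 & 2 = 2
(~w -> (v & u)) | ((u -> u) & (w | w)) = 4 | 2 = 4
~(~u | u) | ((~w -> (v & u)) | ((u -> u) & (w | w))) = 2 | 4 = 4
~~(u & w) & (~(~u | u) | ((~w -> (v & u)) | ((u -> u) & (w | w)))) = 2 & 4 = 2
(((v & w) -> (u & w)) | ((v | v) & ((u -> w) & (v & v)))) & (~~(u & w) & (~(~u | u) | ((~w -> (v & u)) | ((u -> u) & (w | w))))) = 5 & 2 = 2

2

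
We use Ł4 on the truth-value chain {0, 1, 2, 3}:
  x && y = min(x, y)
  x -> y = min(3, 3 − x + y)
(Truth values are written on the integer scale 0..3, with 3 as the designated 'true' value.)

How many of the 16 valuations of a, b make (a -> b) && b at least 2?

8

a = 0, b = 0 ↦ 0  <
a = 0, b = 1 ↦ 1  <
a = 0, b = 2 ↦ 2  ≥
a = 0, b = 3 ↦ 3  ≥
a = 1, b = 0 ↦ 0  <
a = 1, b = 1 ↦ 1  <
a = 1, b = 2 ↦ 2  ≥
a = 1, b = 3 ↦ 3  ≥
a = 2, b = 0 ↦ 0  <
a = 2, b = 1 ↦ 1  <
a = 2, b = 2 ↦ 2  ≥
a = 2, b = 3 ↦ 3  ≥
a = 3, b = 0 ↦ 0  <
a = 3, b = 1 ↦ 1  <
a = 3, b = 2 ↦ 2  ≥
a = 3, b = 3 ↦ 3  ≥
So 8 of the 16 assignments meet the threshold.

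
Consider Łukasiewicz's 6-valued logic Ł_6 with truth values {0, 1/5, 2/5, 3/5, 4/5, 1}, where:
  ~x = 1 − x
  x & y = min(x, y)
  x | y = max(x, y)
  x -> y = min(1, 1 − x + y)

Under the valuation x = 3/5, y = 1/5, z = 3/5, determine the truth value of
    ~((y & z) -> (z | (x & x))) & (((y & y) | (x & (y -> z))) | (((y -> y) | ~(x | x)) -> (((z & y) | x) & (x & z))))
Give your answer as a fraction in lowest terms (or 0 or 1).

y & z = 1/5 & 3/5 = 1/5
x & x = 3/5 & 3/5 = 3/5
z | (x & x) = 3/5 | 3/5 = 3/5
(y & z) -> (z | (x & x)) = 1/5 -> 3/5 = 1
~((y & z) -> (z | (x & x))) = ~1 = 0
y & y = 1/5 & 1/5 = 1/5
y -> z = 1/5 -> 3/5 = 1
x & (y -> z) = 3/5 & 1 = 3/5
(y & y) | (x & (y -> z)) = 1/5 | 3/5 = 3/5
y -> y = 1/5 -> 1/5 = 1
x | x = 3/5 | 3/5 = 3/5
~(x | x) = ~3/5 = 2/5
(y -> y) | ~(x | x) = 1 | 2/5 = 1
z & y = 3/5 & 1/5 = 1/5
(z & y) | x = 1/5 | 3/5 = 3/5
x & z = 3/5 & 3/5 = 3/5
((z & y) | x) & (x & z) = 3/5 & 3/5 = 3/5
((y -> y) | ~(x | x)) -> (((z & y) | x) & (x & z)) = 1 -> 3/5 = 3/5
((y & y) | (x & (y -> z))) | (((y -> y) | ~(x | x)) -> (((z & y) | x) & (x & z))) = 3/5 | 3/5 = 3/5
~((y & z) -> (z | (x & x))) & (((y & y) | (x & (y -> z))) | (((y -> y) | ~(x | x)) -> (((z & y) | x) & (x & z)))) = 0 & 3/5 = 0

0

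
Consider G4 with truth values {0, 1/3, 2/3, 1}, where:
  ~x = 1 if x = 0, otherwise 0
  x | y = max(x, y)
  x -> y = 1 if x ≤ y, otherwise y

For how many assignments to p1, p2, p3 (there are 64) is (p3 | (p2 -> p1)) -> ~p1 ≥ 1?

16

value 1: 16 assignments (counts)
value 0: 48 assignments
So 16 of the 64 assignments meet the threshold.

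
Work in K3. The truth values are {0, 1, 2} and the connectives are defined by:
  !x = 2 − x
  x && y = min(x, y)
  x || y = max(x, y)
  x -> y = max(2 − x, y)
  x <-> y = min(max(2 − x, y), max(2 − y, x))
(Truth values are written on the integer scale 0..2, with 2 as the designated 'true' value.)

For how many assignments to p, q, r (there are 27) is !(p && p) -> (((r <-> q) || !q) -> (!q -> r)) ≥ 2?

value 2: 19 assignments (counts)
value 1: 7 assignments
value 0: 1 assignment
So 19 of the 27 assignments meet the threshold.

19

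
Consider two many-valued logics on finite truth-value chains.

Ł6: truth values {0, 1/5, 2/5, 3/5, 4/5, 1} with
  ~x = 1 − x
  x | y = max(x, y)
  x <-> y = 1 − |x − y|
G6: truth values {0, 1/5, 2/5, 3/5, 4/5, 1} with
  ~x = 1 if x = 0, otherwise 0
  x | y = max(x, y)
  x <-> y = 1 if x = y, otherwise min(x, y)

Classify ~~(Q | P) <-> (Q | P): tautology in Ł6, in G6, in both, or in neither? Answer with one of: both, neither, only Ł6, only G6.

only Ł6

In Ł6: every assignment gives 1 — tautology.
In G6: at P = 0, Q = 1/5 the value is 1/5 — not a tautology.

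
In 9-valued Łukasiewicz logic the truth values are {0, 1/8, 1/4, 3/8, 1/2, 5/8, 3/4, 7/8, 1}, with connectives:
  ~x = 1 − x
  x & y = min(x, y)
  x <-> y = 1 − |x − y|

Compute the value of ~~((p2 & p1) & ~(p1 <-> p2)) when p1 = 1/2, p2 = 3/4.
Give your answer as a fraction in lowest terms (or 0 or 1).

1/4

p2 & p1 = 3/4 & 1/2 = 1/2
p1 <-> p2 = 1/2 <-> 3/4 = 3/4
~(p1 <-> p2) = ~3/4 = 1/4
(p2 & p1) & ~(p1 <-> p2) = 1/2 & 1/4 = 1/4
~((p2 & p1) & ~(p1 <-> p2)) = ~1/4 = 3/4
~~((p2 & p1) & ~(p1 <-> p2)) = ~3/4 = 1/4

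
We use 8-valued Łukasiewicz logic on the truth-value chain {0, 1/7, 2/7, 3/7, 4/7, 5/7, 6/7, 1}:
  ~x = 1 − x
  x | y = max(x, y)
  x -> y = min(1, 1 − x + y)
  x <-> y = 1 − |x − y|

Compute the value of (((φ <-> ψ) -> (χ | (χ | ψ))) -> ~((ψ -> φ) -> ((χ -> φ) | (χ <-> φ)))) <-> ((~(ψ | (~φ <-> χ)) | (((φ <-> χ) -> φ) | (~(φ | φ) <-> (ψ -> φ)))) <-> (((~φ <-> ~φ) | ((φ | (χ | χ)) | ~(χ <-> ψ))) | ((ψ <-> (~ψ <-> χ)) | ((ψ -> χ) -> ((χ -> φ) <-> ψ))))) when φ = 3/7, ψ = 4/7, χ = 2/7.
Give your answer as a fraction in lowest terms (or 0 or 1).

4/7

φ <-> ψ = 3/7 <-> 4/7 = 6/7
χ | ψ = 2/7 | 4/7 = 4/7
χ | (χ | ψ) = 2/7 | 4/7 = 4/7
(φ <-> ψ) -> (χ | (χ | ψ)) = 6/7 -> 4/7 = 5/7
ψ -> φ = 4/7 -> 3/7 = 6/7
χ -> φ = 2/7 -> 3/7 = 1
χ <-> φ = 2/7 <-> 3/7 = 6/7
(χ -> φ) | (χ <-> φ) = 1 | 6/7 = 1
(ψ -> φ) -> ((χ -> φ) | (χ <-> φ)) = 6/7 -> 1 = 1
~((ψ -> φ) -> ((χ -> φ) | (χ <-> φ))) = ~1 = 0
((φ <-> ψ) -> (χ | (χ | ψ))) -> ~((ψ -> φ) -> ((χ -> φ) | (χ <-> φ))) = 5/7 -> 0 = 2/7
~φ = ~3/7 = 4/7
~φ <-> χ = 4/7 <-> 2/7 = 5/7
ψ | (~φ <-> χ) = 4/7 | 5/7 = 5/7
~(ψ | (~φ <-> χ)) = ~5/7 = 2/7
φ <-> χ = 3/7 <-> 2/7 = 6/7
(φ <-> χ) -> φ = 6/7 -> 3/7 = 4/7
φ | φ = 3/7 | 3/7 = 3/7
~(φ | φ) = ~3/7 = 4/7
ψ -> φ = 4/7 -> 3/7 = 6/7
~(φ | φ) <-> (ψ -> φ) = 4/7 <-> 6/7 = 5/7
((φ <-> χ) -> φ) | (~(φ | φ) <-> (ψ -> φ)) = 4/7 | 5/7 = 5/7
~(ψ | (~φ <-> χ)) | (((φ <-> χ) -> φ) | (~(φ | φ) <-> (ψ -> φ))) = 2/7 | 5/7 = 5/7
~φ = ~3/7 = 4/7
~φ = ~3/7 = 4/7
~φ <-> ~φ = 4/7 <-> 4/7 = 1
χ | χ = 2/7 | 2/7 = 2/7
φ | (χ | χ) = 3/7 | 2/7 = 3/7
χ <-> ψ = 2/7 <-> 4/7 = 5/7
~(χ <-> ψ) = ~5/7 = 2/7
(φ | (χ | χ)) | ~(χ <-> ψ) = 3/7 | 2/7 = 3/7
(~φ <-> ~φ) | ((φ | (χ | χ)) | ~(χ <-> ψ)) = 1 | 3/7 = 1
~ψ = ~4/7 = 3/7
~ψ <-> χ = 3/7 <-> 2/7 = 6/7
ψ <-> (~ψ <-> χ) = 4/7 <-> 6/7 = 5/7
ψ -> χ = 4/7 -> 2/7 = 5/7
χ -> φ = 2/7 -> 3/7 = 1
(χ -> φ) <-> ψ = 1 <-> 4/7 = 4/7
(ψ -> χ) -> ((χ -> φ) <-> ψ) = 5/7 -> 4/7 = 6/7
(ψ <-> (~ψ <-> χ)) | ((ψ -> χ) -> ((χ -> φ) <-> ψ)) = 5/7 | 6/7 = 6/7
((~φ <-> ~φ) | ((φ | (χ | χ)) | ~(χ <-> ψ))) | ((ψ <-> (~ψ <-> χ)) | ((ψ -> χ) -> ((χ -> φ) <-> ψ))) = 1 | 6/7 = 1
(~(ψ | (~φ <-> χ)) | (((φ <-> χ) -> φ) | (~(φ | φ) <-> (ψ -> φ)))) <-> (((~φ <-> ~φ) | ((φ | (χ | χ)) | ~(χ <-> ψ))) | ((ψ <-> (~ψ <-> χ)) | ((ψ -> χ) -> ((χ -> φ) <-> ψ)))) = 5/7 <-> 1 = 5/7
(((φ <-> ψ) -> (χ | (χ | ψ))) -> ~((ψ -> φ) -> ((χ -> φ) | (χ <-> φ)))) <-> ((~(ψ | (~φ <-> χ)) | (((φ <-> χ) -> φ) | (~(φ | φ) <-> (ψ -> φ)))) <-> (((~φ <-> ~φ) | ((φ | (χ | χ)) | ~(χ <-> ψ))) | ((ψ <-> (~ψ <-> χ)) | ((ψ -> χ) -> ((χ -> φ) <-> ψ))))) = 2/7 <-> 5/7 = 4/7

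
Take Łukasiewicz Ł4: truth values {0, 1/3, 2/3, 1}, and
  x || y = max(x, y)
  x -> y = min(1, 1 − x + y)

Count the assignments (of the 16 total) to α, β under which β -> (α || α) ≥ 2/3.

13

α = 0, β = 0 ↦ 1  ≥
α = 0, β = 1/3 ↦ 2/3  ≥
α = 0, β = 2/3 ↦ 1/3  <
α = 0, β = 1 ↦ 0  <
α = 1/3, β = 0 ↦ 1  ≥
α = 1/3, β = 1/3 ↦ 1  ≥
α = 1/3, β = 2/3 ↦ 2/3  ≥
α = 1/3, β = 1 ↦ 1/3  <
α = 2/3, β = 0 ↦ 1  ≥
α = 2/3, β = 1/3 ↦ 1  ≥
α = 2/3, β = 2/3 ↦ 1  ≥
α = 2/3, β = 1 ↦ 2/3  ≥
α = 1, β = 0 ↦ 1  ≥
α = 1, β = 1/3 ↦ 1  ≥
α = 1, β = 2/3 ↦ 1  ≥
α = 1, β = 1 ↦ 1  ≥
So 13 of the 16 assignments meet the threshold.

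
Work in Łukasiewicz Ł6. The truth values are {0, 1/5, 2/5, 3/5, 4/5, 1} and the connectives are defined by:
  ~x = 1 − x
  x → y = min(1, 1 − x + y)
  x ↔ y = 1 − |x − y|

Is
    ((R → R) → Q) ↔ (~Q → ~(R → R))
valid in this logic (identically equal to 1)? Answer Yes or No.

Yes

At Q = 1/5, R = 1/5, for instance:
R → R = 1/5 → 1/5 = 1
(R → R) → Q = 1 → 1/5 = 1/5
~Q = ~1/5 = 4/5
~(R → R) = ~1 = 0
~Q → ~(R → R) = 4/5 → 0 = 1/5
((R → R) → Q) ↔ (~Q → ~(R → R)) = 1/5 ↔ 1/5 = 1
and checking the remaining 35 assignments likewise gives ≥ 1 in every case.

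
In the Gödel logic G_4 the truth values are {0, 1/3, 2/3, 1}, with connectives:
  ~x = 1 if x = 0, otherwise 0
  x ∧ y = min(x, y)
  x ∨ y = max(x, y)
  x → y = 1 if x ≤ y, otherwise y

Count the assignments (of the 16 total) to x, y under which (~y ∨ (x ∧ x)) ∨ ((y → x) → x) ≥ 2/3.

x = 0, y = 0 ↦ 1  ≥
x = 0, y = 1/3 ↦ 1  ≥
x = 0, y = 2/3 ↦ 1  ≥
x = 0, y = 1 ↦ 1  ≥
x = 1/3, y = 0 ↦ 1  ≥
x = 1/3, y = 1/3 ↦ 1/3  <
x = 1/3, y = 2/3 ↦ 1  ≥
x = 1/3, y = 1 ↦ 1  ≥
x = 2/3, y = 0 ↦ 1  ≥
x = 2/3, y = 1/3 ↦ 2/3  ≥
x = 2/3, y = 2/3 ↦ 2/3  ≥
x = 2/3, y = 1 ↦ 1  ≥
x = 1, y = 0 ↦ 1  ≥
x = 1, y = 1/3 ↦ 1  ≥
x = 1, y = 2/3 ↦ 1  ≥
x = 1, y = 1 ↦ 1  ≥
So 15 of the 16 assignments meet the threshold.

15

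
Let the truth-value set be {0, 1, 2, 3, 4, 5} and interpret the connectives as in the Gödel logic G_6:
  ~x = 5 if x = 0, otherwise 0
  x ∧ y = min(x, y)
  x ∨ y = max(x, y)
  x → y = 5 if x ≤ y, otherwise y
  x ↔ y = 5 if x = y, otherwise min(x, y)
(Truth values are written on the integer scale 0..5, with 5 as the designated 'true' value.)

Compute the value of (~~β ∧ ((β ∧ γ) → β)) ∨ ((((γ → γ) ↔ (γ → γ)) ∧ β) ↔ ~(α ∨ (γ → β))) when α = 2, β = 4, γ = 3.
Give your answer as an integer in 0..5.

~β = ~4 = 0
~~β = ~0 = 5
β ∧ γ = 4 ∧ 3 = 3
(β ∧ γ) → β = 3 → 4 = 5
~~β ∧ ((β ∧ γ) → β) = 5 ∧ 5 = 5
γ → γ = 3 → 3 = 5
γ → γ = 3 → 3 = 5
(γ → γ) ↔ (γ → γ) = 5 ↔ 5 = 5
((γ → γ) ↔ (γ → γ)) ∧ β = 5 ∧ 4 = 4
γ → β = 3 → 4 = 5
α ∨ (γ → β) = 2 ∨ 5 = 5
~(α ∨ (γ → β)) = ~5 = 0
(((γ → γ) ↔ (γ → γ)) ∧ β) ↔ ~(α ∨ (γ → β)) = 4 ↔ 0 = 0
(~~β ∧ ((β ∧ γ) → β)) ∨ ((((γ → γ) ↔ (γ → γ)) ∧ β) ↔ ~(α ∨ (γ → β))) = 5 ∨ 0 = 5

5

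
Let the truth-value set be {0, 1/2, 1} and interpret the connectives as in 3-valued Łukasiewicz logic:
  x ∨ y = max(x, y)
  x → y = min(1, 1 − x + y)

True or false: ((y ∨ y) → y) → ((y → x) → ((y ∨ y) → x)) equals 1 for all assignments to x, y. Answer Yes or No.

x = 0, y = 0 ↦ 1
x = 0, y = 1/2 ↦ 1
x = 0, y = 1 ↦ 1
x = 1/2, y = 0 ↦ 1
x = 1/2, y = 1/2 ↦ 1
x = 1/2, y = 1 ↦ 1
x = 1, y = 0 ↦ 1
x = 1, y = 1/2 ↦ 1
x = 1, y = 1 ↦ 1
Every assignment gives a value ≥ 1.

Yes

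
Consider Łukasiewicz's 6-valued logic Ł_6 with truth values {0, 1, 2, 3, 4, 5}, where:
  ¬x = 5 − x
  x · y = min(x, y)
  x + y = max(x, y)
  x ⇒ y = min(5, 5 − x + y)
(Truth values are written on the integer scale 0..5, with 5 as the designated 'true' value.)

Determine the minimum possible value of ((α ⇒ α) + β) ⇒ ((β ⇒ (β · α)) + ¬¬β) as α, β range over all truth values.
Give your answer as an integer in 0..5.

Take α = 0, β = 2:
α ⇒ α = 0 ⇒ 0 = 5
(α ⇒ α) + β = 5 + 2 = 5
β · α = 2 · 0 = 0
β ⇒ (β · α) = 2 ⇒ 0 = 3
¬β = ¬2 = 3
¬¬β = ¬3 = 2
(β ⇒ (β · α)) + ¬¬β = 3 + 2 = 3
((α ⇒ α) + β) ⇒ ((β ⇒ (β · α)) + ¬¬β) = 5 ⇒ 3 = 3
No assignment yields a value below 3, so this is the minimum.

3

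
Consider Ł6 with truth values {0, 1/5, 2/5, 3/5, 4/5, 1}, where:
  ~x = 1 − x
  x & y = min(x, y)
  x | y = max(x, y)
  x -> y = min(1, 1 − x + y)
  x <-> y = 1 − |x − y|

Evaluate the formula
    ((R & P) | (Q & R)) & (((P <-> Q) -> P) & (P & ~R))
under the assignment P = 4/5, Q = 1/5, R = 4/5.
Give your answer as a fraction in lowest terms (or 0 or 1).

R & P = 4/5 & 4/5 = 4/5
Q & R = 1/5 & 4/5 = 1/5
(R & P) | (Q & R) = 4/5 | 1/5 = 4/5
P <-> Q = 4/5 <-> 1/5 = 2/5
(P <-> Q) -> P = 2/5 -> 4/5 = 1
~R = ~4/5 = 1/5
P & ~R = 4/5 & 1/5 = 1/5
((P <-> Q) -> P) & (P & ~R) = 1 & 1/5 = 1/5
((R & P) | (Q & R)) & (((P <-> Q) -> P) & (P & ~R)) = 4/5 & 1/5 = 1/5

1/5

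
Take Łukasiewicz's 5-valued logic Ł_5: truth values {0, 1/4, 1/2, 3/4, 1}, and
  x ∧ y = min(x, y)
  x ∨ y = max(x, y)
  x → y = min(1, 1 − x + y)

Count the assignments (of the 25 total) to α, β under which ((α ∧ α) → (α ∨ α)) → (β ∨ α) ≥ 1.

value 1: 9 assignments (counts)
value 3/4: 7 assignments
value 1/2: 5 assignments
value 1/4: 3 assignments
value 0: 1 assignment
So 9 of the 25 assignments meet the threshold.

9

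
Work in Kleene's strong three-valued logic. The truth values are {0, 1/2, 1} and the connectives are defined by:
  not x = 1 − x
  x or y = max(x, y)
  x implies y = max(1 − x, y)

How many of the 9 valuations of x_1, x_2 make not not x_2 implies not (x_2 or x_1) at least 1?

x_1 = 0, x_2 = 0 ↦ 1  ≥
x_1 = 0, x_2 = 1/2 ↦ 1/2  <
x_1 = 0, x_2 = 1 ↦ 0  <
x_1 = 1/2, x_2 = 0 ↦ 1  ≥
x_1 = 1/2, x_2 = 1/2 ↦ 1/2  <
x_1 = 1/2, x_2 = 1 ↦ 0  <
x_1 = 1, x_2 = 0 ↦ 1  ≥
x_1 = 1, x_2 = 1/2 ↦ 1/2  <
x_1 = 1, x_2 = 1 ↦ 0  <
So 3 of the 9 assignments meet the threshold.

3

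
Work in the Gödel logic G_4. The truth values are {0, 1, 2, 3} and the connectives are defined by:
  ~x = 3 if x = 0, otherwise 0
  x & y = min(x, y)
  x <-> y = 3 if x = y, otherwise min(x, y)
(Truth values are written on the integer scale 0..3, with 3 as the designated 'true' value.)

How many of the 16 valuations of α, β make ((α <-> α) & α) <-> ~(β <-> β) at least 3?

α = 0, β = 0 ↦ 3  ≥
α = 0, β = 1 ↦ 3  ≥
α = 0, β = 2 ↦ 3  ≥
α = 0, β = 3 ↦ 3  ≥
α = 1, β = 0 ↦ 0  <
α = 1, β = 1 ↦ 0  <
α = 1, β = 2 ↦ 0  <
α = 1, β = 3 ↦ 0  <
α = 2, β = 0 ↦ 0  <
α = 2, β = 1 ↦ 0  <
α = 2, β = 2 ↦ 0  <
α = 2, β = 3 ↦ 0  <
α = 3, β = 0 ↦ 0  <
α = 3, β = 1 ↦ 0  <
α = 3, β = 2 ↦ 0  <
α = 3, β = 3 ↦ 0  <
So 4 of the 16 assignments meet the threshold.

4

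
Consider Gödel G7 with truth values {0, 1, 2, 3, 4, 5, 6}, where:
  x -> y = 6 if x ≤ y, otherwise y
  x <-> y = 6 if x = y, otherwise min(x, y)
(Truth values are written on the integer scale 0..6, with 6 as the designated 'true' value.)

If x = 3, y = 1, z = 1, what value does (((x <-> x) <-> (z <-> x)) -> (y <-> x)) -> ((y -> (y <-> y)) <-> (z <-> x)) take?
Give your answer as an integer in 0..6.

x <-> x = 3 <-> 3 = 6
z <-> x = 1 <-> 3 = 1
(x <-> x) <-> (z <-> x) = 6 <-> 1 = 1
y <-> x = 1 <-> 3 = 1
((x <-> x) <-> (z <-> x)) -> (y <-> x) = 1 -> 1 = 6
y <-> y = 1 <-> 1 = 6
y -> (y <-> y) = 1 -> 6 = 6
z <-> x = 1 <-> 3 = 1
(y -> (y <-> y)) <-> (z <-> x) = 6 <-> 1 = 1
(((x <-> x) <-> (z <-> x)) -> (y <-> x)) -> ((y -> (y <-> y)) <-> (z <-> x)) = 6 -> 1 = 1

1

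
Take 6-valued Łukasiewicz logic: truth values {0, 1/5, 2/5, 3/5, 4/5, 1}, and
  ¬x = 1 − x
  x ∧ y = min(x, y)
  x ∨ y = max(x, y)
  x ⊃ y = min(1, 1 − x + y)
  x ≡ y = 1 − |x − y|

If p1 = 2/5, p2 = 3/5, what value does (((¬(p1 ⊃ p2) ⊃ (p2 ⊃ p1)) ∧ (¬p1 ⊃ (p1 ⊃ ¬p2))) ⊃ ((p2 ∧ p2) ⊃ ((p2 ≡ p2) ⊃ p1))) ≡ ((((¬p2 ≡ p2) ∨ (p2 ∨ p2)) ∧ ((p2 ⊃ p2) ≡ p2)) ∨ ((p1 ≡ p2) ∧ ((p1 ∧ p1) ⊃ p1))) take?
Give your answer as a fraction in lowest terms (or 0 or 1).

1

p1 ⊃ p2 = 2/5 ⊃ 3/5 = 1
¬(p1 ⊃ p2) = ¬1 = 0
p2 ⊃ p1 = 3/5 ⊃ 2/5 = 4/5
¬(p1 ⊃ p2) ⊃ (p2 ⊃ p1) = 0 ⊃ 4/5 = 1
¬p1 = ¬2/5 = 3/5
¬p2 = ¬3/5 = 2/5
p1 ⊃ ¬p2 = 2/5 ⊃ 2/5 = 1
¬p1 ⊃ (p1 ⊃ ¬p2) = 3/5 ⊃ 1 = 1
(¬(p1 ⊃ p2) ⊃ (p2 ⊃ p1)) ∧ (¬p1 ⊃ (p1 ⊃ ¬p2)) = 1 ∧ 1 = 1
p2 ∧ p2 = 3/5 ∧ 3/5 = 3/5
p2 ≡ p2 = 3/5 ≡ 3/5 = 1
(p2 ≡ p2) ⊃ p1 = 1 ⊃ 2/5 = 2/5
(p2 ∧ p2) ⊃ ((p2 ≡ p2) ⊃ p1) = 3/5 ⊃ 2/5 = 4/5
((¬(p1 ⊃ p2) ⊃ (p2 ⊃ p1)) ∧ (¬p1 ⊃ (p1 ⊃ ¬p2))) ⊃ ((p2 ∧ p2) ⊃ ((p2 ≡ p2) ⊃ p1)) = 1 ⊃ 4/5 = 4/5
¬p2 = ¬3/5 = 2/5
¬p2 ≡ p2 = 2/5 ≡ 3/5 = 4/5
p2 ∨ p2 = 3/5 ∨ 3/5 = 3/5
(¬p2 ≡ p2) ∨ (p2 ∨ p2) = 4/5 ∨ 3/5 = 4/5
p2 ⊃ p2 = 3/5 ⊃ 3/5 = 1
(p2 ⊃ p2) ≡ p2 = 1 ≡ 3/5 = 3/5
((¬p2 ≡ p2) ∨ (p2 ∨ p2)) ∧ ((p2 ⊃ p2) ≡ p2) = 4/5 ∧ 3/5 = 3/5
p1 ≡ p2 = 2/5 ≡ 3/5 = 4/5
p1 ∧ p1 = 2/5 ∧ 2/5 = 2/5
(p1 ∧ p1) ⊃ p1 = 2/5 ⊃ 2/5 = 1
(p1 ≡ p2) ∧ ((p1 ∧ p1) ⊃ p1) = 4/5 ∧ 1 = 4/5
(((¬p2 ≡ p2) ∨ (p2 ∨ p2)) ∧ ((p2 ⊃ p2) ≡ p2)) ∨ ((p1 ≡ p2) ∧ ((p1 ∧ p1) ⊃ p1)) = 3/5 ∨ 4/5 = 4/5
(((¬(p1 ⊃ p2) ⊃ (p2 ⊃ p1)) ∧ (¬p1 ⊃ (p1 ⊃ ¬p2))) ⊃ ((p2 ∧ p2) ⊃ ((p2 ≡ p2) ⊃ p1))) ≡ ((((¬p2 ≡ p2) ∨ (p2 ∨ p2)) ∧ ((p2 ⊃ p2) ≡ p2)) ∨ ((p1 ≡ p2) ∧ ((p1 ∧ p1) ⊃ p1))) = 4/5 ≡ 4/5 = 1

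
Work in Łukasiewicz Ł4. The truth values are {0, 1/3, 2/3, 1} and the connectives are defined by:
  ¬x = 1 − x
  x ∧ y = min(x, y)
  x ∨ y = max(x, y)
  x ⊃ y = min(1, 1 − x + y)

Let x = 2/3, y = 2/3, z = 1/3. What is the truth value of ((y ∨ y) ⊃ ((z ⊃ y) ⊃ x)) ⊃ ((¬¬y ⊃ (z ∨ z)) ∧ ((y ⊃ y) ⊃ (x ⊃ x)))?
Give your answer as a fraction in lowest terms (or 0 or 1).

2/3

y ∨ y = 2/3 ∨ 2/3 = 2/3
z ⊃ y = 1/3 ⊃ 2/3 = 1
(z ⊃ y) ⊃ x = 1 ⊃ 2/3 = 2/3
(y ∨ y) ⊃ ((z ⊃ y) ⊃ x) = 2/3 ⊃ 2/3 = 1
¬y = ¬2/3 = 1/3
¬¬y = ¬1/3 = 2/3
z ∨ z = 1/3 ∨ 1/3 = 1/3
¬¬y ⊃ (z ∨ z) = 2/3 ⊃ 1/3 = 2/3
y ⊃ y = 2/3 ⊃ 2/3 = 1
x ⊃ x = 2/3 ⊃ 2/3 = 1
(y ⊃ y) ⊃ (x ⊃ x) = 1 ⊃ 1 = 1
(¬¬y ⊃ (z ∨ z)) ∧ ((y ⊃ y) ⊃ (x ⊃ x)) = 2/3 ∧ 1 = 2/3
((y ∨ y) ⊃ ((z ⊃ y) ⊃ x)) ⊃ ((¬¬y ⊃ (z ∨ z)) ∧ ((y ⊃ y) ⊃ (x ⊃ x))) = 1 ⊃ 2/3 = 2/3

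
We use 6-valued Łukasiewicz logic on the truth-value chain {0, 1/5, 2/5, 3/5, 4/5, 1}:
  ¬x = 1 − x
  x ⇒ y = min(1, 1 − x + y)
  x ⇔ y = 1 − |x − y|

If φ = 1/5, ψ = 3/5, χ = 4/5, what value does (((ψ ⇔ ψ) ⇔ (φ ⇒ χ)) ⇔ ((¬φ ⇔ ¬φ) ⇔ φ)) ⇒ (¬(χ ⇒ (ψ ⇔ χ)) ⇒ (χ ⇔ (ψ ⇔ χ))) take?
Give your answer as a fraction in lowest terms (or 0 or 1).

1

ψ ⇔ ψ = 3/5 ⇔ 3/5 = 1
φ ⇒ χ = 1/5 ⇒ 4/5 = 1
(ψ ⇔ ψ) ⇔ (φ ⇒ χ) = 1 ⇔ 1 = 1
¬φ = ¬1/5 = 4/5
¬φ = ¬1/5 = 4/5
¬φ ⇔ ¬φ = 4/5 ⇔ 4/5 = 1
(¬φ ⇔ ¬φ) ⇔ φ = 1 ⇔ 1/5 = 1/5
((ψ ⇔ ψ) ⇔ (φ ⇒ χ)) ⇔ ((¬φ ⇔ ¬φ) ⇔ φ) = 1 ⇔ 1/5 = 1/5
ψ ⇔ χ = 3/5 ⇔ 4/5 = 4/5
χ ⇒ (ψ ⇔ χ) = 4/5 ⇒ 4/5 = 1
¬(χ ⇒ (ψ ⇔ χ)) = ¬1 = 0
ψ ⇔ χ = 3/5 ⇔ 4/5 = 4/5
χ ⇔ (ψ ⇔ χ) = 4/5 ⇔ 4/5 = 1
¬(χ ⇒ (ψ ⇔ χ)) ⇒ (χ ⇔ (ψ ⇔ χ)) = 0 ⇒ 1 = 1
(((ψ ⇔ ψ) ⇔ (φ ⇒ χ)) ⇔ ((¬φ ⇔ ¬φ) ⇔ φ)) ⇒ (¬(χ ⇒ (ψ ⇔ χ)) ⇒ (χ ⇔ (ψ ⇔ χ))) = 1/5 ⇒ 1 = 1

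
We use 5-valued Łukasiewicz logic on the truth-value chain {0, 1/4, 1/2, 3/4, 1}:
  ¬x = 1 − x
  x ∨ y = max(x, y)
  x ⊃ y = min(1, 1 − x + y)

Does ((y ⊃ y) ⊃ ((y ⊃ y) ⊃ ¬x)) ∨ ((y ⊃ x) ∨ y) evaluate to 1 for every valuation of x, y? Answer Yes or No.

Counterexample: take x = 1/4, y = 1/2.
y ⊃ y = 1/2 ⊃ 1/2 = 1
y ⊃ y = 1/2 ⊃ 1/2 = 1
¬x = ¬1/4 = 3/4
(y ⊃ y) ⊃ ¬x = 1 ⊃ 3/4 = 3/4
(y ⊃ y) ⊃ ((y ⊃ y) ⊃ ¬x) = 1 ⊃ 3/4 = 3/4
y ⊃ x = 1/2 ⊃ 1/4 = 3/4
(y ⊃ x) ∨ y = 3/4 ∨ 1/2 = 3/4
((y ⊃ y) ⊃ ((y ⊃ y) ⊃ ¬x)) ∨ ((y ⊃ x) ∨ y) = 3/4 ∨ 3/4 = 3/4
This gives 3/4 ≠ 1.

No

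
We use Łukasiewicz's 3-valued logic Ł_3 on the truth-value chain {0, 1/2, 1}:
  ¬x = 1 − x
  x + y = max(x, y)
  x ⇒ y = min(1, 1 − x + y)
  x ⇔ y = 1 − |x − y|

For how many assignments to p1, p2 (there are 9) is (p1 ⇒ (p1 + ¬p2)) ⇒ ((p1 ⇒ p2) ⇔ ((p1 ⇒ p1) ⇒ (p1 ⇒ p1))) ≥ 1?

6

p1 = 0, p2 = 0 ↦ 1  ≥
p1 = 0, p2 = 1/2 ↦ 1  ≥
p1 = 0, p2 = 1 ↦ 1  ≥
p1 = 1/2, p2 = 0 ↦ 1/2  <
p1 = 1/2, p2 = 1/2 ↦ 1  ≥
p1 = 1/2, p2 = 1 ↦ 1  ≥
p1 = 1, p2 = 0 ↦ 0  <
p1 = 1, p2 = 1/2 ↦ 1/2  <
p1 = 1, p2 = 1 ↦ 1  ≥
So 6 of the 9 assignments meet the threshold.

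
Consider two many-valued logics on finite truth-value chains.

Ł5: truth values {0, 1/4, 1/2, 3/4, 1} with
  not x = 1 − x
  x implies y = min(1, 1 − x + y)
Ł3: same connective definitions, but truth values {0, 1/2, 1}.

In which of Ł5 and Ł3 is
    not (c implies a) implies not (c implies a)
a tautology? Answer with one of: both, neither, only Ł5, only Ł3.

both

In Ł5: every assignment gives 1 — tautology.
In Ł3: every assignment gives 1 — tautology.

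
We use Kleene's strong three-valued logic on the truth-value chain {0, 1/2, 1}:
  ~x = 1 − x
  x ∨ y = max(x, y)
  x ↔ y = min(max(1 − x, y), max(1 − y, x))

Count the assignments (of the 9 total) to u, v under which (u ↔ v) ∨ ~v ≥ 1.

u = 0, v = 0 ↦ 1  ≥
u = 0, v = 1/2 ↦ 1/2  <
u = 0, v = 1 ↦ 0  <
u = 1/2, v = 0 ↦ 1  ≥
u = 1/2, v = 1/2 ↦ 1/2  <
u = 1/2, v = 1 ↦ 1/2  <
u = 1, v = 0 ↦ 1  ≥
u = 1, v = 1/2 ↦ 1/2  <
u = 1, v = 1 ↦ 1  ≥
So 4 of the 9 assignments meet the threshold.

4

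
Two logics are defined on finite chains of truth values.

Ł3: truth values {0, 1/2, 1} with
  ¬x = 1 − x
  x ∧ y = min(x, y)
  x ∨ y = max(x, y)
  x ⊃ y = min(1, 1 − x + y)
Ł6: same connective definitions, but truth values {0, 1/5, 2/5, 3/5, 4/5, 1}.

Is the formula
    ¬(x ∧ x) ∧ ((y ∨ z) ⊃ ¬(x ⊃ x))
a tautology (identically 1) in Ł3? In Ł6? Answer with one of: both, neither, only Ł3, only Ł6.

neither

In Ł3: at x = 0, y = 0, z = 1/2 the value is 1/2 — not a tautology.
In Ł6: at x = 0, y = 0, z = 1/5 the value is 4/5 — not a tautology.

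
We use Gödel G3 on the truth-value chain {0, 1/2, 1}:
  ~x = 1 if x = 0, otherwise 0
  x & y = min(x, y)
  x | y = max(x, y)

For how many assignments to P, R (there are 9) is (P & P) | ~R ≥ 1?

P = 0, R = 0 ↦ 1  ≥
P = 0, R = 1/2 ↦ 0  <
P = 0, R = 1 ↦ 0  <
P = 1/2, R = 0 ↦ 1  ≥
P = 1/2, R = 1/2 ↦ 1/2  <
P = 1/2, R = 1 ↦ 1/2  <
P = 1, R = 0 ↦ 1  ≥
P = 1, R = 1/2 ↦ 1  ≥
P = 1, R = 1 ↦ 1  ≥
So 5 of the 9 assignments meet the threshold.

5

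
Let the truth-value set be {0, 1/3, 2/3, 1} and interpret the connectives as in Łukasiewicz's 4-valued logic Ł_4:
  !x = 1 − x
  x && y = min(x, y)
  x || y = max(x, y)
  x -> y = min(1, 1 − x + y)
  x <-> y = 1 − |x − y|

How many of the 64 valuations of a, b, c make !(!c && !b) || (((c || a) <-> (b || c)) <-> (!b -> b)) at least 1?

38

value 1: 38 assignments (counts)
value 2/3: 21 assignments
value 1/3: 4 assignments
value 0: 1 assignment
So 38 of the 64 assignments meet the threshold.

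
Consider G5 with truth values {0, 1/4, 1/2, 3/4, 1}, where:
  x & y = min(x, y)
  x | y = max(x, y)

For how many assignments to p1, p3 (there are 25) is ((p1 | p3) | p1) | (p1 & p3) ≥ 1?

9

value 1: 9 assignments (counts)
value 3/4: 7 assignments
value 1/2: 5 assignments
value 1/4: 3 assignments
value 0: 1 assignment
So 9 of the 25 assignments meet the threshold.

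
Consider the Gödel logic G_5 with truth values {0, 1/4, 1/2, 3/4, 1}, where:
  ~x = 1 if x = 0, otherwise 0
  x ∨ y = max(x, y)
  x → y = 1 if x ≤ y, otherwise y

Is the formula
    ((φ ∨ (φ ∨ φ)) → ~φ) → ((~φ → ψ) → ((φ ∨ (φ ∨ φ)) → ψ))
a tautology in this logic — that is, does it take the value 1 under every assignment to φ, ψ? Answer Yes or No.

At φ = 1/2, ψ = 0, for instance:
φ ∨ φ = 1/2 ∨ 1/2 = 1/2
φ ∨ (φ ∨ φ) = 1/2 ∨ 1/2 = 1/2
~φ = ~1/2 = 0
(φ ∨ (φ ∨ φ)) → ~φ = 1/2 → 0 = 0
~φ → ψ = 0 → 0 = 1
(φ ∨ (φ ∨ φ)) → ψ = 1/2 → 0 = 0
(~φ → ψ) → ((φ ∨ (φ ∨ φ)) → ψ) = 1 → 0 = 0
((φ ∨ (φ ∨ φ)) → ~φ) → ((~φ → ψ) → ((φ ∨ (φ ∨ φ)) → ψ)) = 0 → 0 = 1
and checking the remaining 24 assignments likewise gives ≥ 1 in every case.

Yes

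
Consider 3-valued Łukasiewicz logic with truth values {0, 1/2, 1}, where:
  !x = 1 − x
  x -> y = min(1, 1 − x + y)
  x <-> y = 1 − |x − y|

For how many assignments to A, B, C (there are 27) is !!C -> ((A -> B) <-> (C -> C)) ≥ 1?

23

value 1: 23 assignments (counts)
value 1/2: 3 assignments
value 0: 1 assignment
So 23 of the 27 assignments meet the threshold.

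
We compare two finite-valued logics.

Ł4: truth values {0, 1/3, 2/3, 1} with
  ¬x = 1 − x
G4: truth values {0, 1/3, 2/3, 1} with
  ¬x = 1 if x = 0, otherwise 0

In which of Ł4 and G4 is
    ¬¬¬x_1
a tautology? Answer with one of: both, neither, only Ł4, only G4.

neither

In Ł4: at x_1 = 1/3 the value is 2/3 — not a tautology.
In G4: at x_1 = 1/3 the value is 0 — not a tautology.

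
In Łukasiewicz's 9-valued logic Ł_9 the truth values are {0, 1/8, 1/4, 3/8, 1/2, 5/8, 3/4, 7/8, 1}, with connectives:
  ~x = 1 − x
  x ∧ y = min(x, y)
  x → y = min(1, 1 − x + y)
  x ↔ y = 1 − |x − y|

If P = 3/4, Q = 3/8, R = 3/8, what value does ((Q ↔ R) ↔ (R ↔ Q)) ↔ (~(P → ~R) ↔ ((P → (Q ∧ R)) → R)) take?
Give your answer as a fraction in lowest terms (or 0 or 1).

3/8

Q ↔ R = 3/8 ↔ 3/8 = 1
R ↔ Q = 3/8 ↔ 3/8 = 1
(Q ↔ R) ↔ (R ↔ Q) = 1 ↔ 1 = 1
~R = ~3/8 = 5/8
P → ~R = 3/4 → 5/8 = 7/8
~(P → ~R) = ~7/8 = 1/8
Q ∧ R = 3/8 ∧ 3/8 = 3/8
P → (Q ∧ R) = 3/4 → 3/8 = 5/8
(P → (Q ∧ R)) → R = 5/8 → 3/8 = 3/4
~(P → ~R) ↔ ((P → (Q ∧ R)) → R) = 1/8 ↔ 3/4 = 3/8
((Q ↔ R) ↔ (R ↔ Q)) ↔ (~(P → ~R) ↔ ((P → (Q ∧ R)) → R)) = 1 ↔ 3/8 = 3/8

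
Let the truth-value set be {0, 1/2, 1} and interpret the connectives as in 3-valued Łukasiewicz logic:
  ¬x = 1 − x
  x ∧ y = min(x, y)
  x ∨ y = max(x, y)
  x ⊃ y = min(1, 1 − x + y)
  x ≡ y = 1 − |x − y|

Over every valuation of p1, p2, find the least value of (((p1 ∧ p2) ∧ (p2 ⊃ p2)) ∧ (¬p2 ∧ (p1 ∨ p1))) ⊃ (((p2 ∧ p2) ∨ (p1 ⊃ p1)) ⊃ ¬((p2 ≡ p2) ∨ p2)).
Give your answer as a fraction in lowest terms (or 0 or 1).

Take p1 = 1/2, p2 = 1/2:
p1 ∧ p2 = 1/2 ∧ 1/2 = 1/2
p2 ⊃ p2 = 1/2 ⊃ 1/2 = 1
(p1 ∧ p2) ∧ (p2 ⊃ p2) = 1/2 ∧ 1 = 1/2
¬p2 = ¬1/2 = 1/2
p1 ∨ p1 = 1/2 ∨ 1/2 = 1/2
¬p2 ∧ (p1 ∨ p1) = 1/2 ∧ 1/2 = 1/2
((p1 ∧ p2) ∧ (p2 ⊃ p2)) ∧ (¬p2 ∧ (p1 ∨ p1)) = 1/2 ∧ 1/2 = 1/2
p2 ∧ p2 = 1/2 ∧ 1/2 = 1/2
p1 ⊃ p1 = 1/2 ⊃ 1/2 = 1
(p2 ∧ p2) ∨ (p1 ⊃ p1) = 1/2 ∨ 1 = 1
p2 ≡ p2 = 1/2 ≡ 1/2 = 1
(p2 ≡ p2) ∨ p2 = 1 ∨ 1/2 = 1
¬((p2 ≡ p2) ∨ p2) = ¬1 = 0
((p2 ∧ p2) ∨ (p1 ⊃ p1)) ⊃ ¬((p2 ≡ p2) ∨ p2) = 1 ⊃ 0 = 0
(((p1 ∧ p2) ∧ (p2 ⊃ p2)) ∧ (¬p2 ∧ (p1 ∨ p1))) ⊃ (((p2 ∧ p2) ∨ (p1 ⊃ p1)) ⊃ ¬((p2 ≡ p2) ∨ p2)) = 1/2 ⊃ 0 = 1/2
No assignment yields a value below 1/2, so this is the minimum.

1/2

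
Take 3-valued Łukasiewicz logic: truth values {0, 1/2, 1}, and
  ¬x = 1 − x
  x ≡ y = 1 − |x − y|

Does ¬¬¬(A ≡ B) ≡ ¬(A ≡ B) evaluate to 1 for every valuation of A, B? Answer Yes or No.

A = 0, B = 0 ↦ 1
A = 0, B = 1/2 ↦ 1
A = 0, B = 1 ↦ 1
A = 1/2, B = 0 ↦ 1
A = 1/2, B = 1/2 ↦ 1
A = 1/2, B = 1 ↦ 1
A = 1, B = 0 ↦ 1
A = 1, B = 1/2 ↦ 1
A = 1, B = 1 ↦ 1
Every assignment gives a value ≥ 1.

Yes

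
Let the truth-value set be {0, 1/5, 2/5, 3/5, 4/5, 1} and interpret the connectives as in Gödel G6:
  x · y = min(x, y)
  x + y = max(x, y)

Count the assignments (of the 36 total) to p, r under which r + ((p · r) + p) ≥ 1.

11

value 1: 11 assignments (counts)
value 4/5: 9 assignments
value 3/5: 7 assignments
value 2/5: 5 assignments
value 1/5: 3 assignments
value 0: 1 assignment
So 11 of the 36 assignments meet the threshold.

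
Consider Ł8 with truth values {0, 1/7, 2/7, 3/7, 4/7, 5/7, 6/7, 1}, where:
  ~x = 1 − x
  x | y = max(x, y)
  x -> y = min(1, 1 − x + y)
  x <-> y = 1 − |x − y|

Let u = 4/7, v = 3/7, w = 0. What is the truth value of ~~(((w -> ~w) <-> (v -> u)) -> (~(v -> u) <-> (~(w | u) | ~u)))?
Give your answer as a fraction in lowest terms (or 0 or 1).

~w = ~0 = 1
w -> ~w = 0 -> 1 = 1
v -> u = 3/7 -> 4/7 = 1
(w -> ~w) <-> (v -> u) = 1 <-> 1 = 1
v -> u = 3/7 -> 4/7 = 1
~(v -> u) = ~1 = 0
w | u = 0 | 4/7 = 4/7
~(w | u) = ~4/7 = 3/7
~u = ~4/7 = 3/7
~(w | u) | ~u = 3/7 | 3/7 = 3/7
~(v -> u) <-> (~(w | u) | ~u) = 0 <-> 3/7 = 4/7
((w -> ~w) <-> (v -> u)) -> (~(v -> u) <-> (~(w | u) | ~u)) = 1 -> 4/7 = 4/7
~(((w -> ~w) <-> (v -> u)) -> (~(v -> u) <-> (~(w | u) | ~u))) = ~4/7 = 3/7
~~(((w -> ~w) <-> (v -> u)) -> (~(v -> u) <-> (~(w | u) | ~u))) = ~3/7 = 4/7

4/7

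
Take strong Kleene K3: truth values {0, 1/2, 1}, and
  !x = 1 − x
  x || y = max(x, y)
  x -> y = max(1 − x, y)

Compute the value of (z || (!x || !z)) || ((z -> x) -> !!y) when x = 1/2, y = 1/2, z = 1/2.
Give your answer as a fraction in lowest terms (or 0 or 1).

1/2

!x = !1/2 = 1/2
!z = !1/2 = 1/2
!x || !z = 1/2 || 1/2 = 1/2
z || (!x || !z) = 1/2 || 1/2 = 1/2
z -> x = 1/2 -> 1/2 = 1/2
!y = !1/2 = 1/2
!!y = !1/2 = 1/2
(z -> x) -> !!y = 1/2 -> 1/2 = 1/2
(z || (!x || !z)) || ((z -> x) -> !!y) = 1/2 || 1/2 = 1/2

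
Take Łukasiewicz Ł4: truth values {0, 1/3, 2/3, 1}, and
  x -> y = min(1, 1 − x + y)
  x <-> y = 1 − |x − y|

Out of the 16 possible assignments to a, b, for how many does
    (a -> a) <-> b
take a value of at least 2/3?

8

a = 0, b = 0 ↦ 0  <
a = 0, b = 1/3 ↦ 1/3  <
a = 0, b = 2/3 ↦ 2/3  ≥
a = 0, b = 1 ↦ 1  ≥
a = 1/3, b = 0 ↦ 0  <
a = 1/3, b = 1/3 ↦ 1/3  <
a = 1/3, b = 2/3 ↦ 2/3  ≥
a = 1/3, b = 1 ↦ 1  ≥
a = 2/3, b = 0 ↦ 0  <
a = 2/3, b = 1/3 ↦ 1/3  <
a = 2/3, b = 2/3 ↦ 2/3  ≥
a = 2/3, b = 1 ↦ 1  ≥
a = 1, b = 0 ↦ 0  <
a = 1, b = 1/3 ↦ 1/3  <
a = 1, b = 2/3 ↦ 2/3  ≥
a = 1, b = 1 ↦ 1  ≥
So 8 of the 16 assignments meet the threshold.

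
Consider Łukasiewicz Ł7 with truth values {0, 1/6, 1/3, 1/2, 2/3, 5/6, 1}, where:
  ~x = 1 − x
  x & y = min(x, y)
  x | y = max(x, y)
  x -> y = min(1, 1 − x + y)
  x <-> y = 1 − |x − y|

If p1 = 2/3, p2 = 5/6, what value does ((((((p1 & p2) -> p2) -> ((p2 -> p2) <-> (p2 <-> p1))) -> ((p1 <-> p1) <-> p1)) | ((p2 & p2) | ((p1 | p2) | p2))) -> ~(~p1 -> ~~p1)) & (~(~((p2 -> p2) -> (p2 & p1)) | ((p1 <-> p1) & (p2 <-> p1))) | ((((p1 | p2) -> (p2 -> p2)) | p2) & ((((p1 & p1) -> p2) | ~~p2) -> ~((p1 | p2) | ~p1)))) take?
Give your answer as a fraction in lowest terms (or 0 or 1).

p1 & p2 = 2/3 & 5/6 = 2/3
(p1 & p2) -> p2 = 2/3 -> 5/6 = 1
p2 -> p2 = 5/6 -> 5/6 = 1
p2 <-> p1 = 5/6 <-> 2/3 = 5/6
(p2 -> p2) <-> (p2 <-> p1) = 1 <-> 5/6 = 5/6
((p1 & p2) -> p2) -> ((p2 -> p2) <-> (p2 <-> p1)) = 1 -> 5/6 = 5/6
p1 <-> p1 = 2/3 <-> 2/3 = 1
(p1 <-> p1) <-> p1 = 1 <-> 2/3 = 2/3
(((p1 & p2) -> p2) -> ((p2 -> p2) <-> (p2 <-> p1))) -> ((p1 <-> p1) <-> p1) = 5/6 -> 2/3 = 5/6
p2 & p2 = 5/6 & 5/6 = 5/6
p1 | p2 = 2/3 | 5/6 = 5/6
(p1 | p2) | p2 = 5/6 | 5/6 = 5/6
(p2 & p2) | ((p1 | p2) | p2) = 5/6 | 5/6 = 5/6
((((p1 & p2) -> p2) -> ((p2 -> p2) <-> (p2 <-> p1))) -> ((p1 <-> p1) <-> p1)) | ((p2 & p2) | ((p1 | p2) | p2)) = 5/6 | 5/6 = 5/6
~p1 = ~2/3 = 1/3
~p1 = ~2/3 = 1/3
~~p1 = ~1/3 = 2/3
~p1 -> ~~p1 = 1/3 -> 2/3 = 1
~(~p1 -> ~~p1) = ~1 = 0
(((((p1 & p2) -> p2) -> ((p2 -> p2) <-> (p2 <-> p1))) -> ((p1 <-> p1) <-> p1)) | ((p2 & p2) | ((p1 | p2) | p2))) -> ~(~p1 -> ~~p1) = 5/6 -> 0 = 1/6
p2 -> p2 = 5/6 -> 5/6 = 1
p2 & p1 = 5/6 & 2/3 = 2/3
(p2 -> p2) -> (p2 & p1) = 1 -> 2/3 = 2/3
~((p2 -> p2) -> (p2 & p1)) = ~2/3 = 1/3
p1 <-> p1 = 2/3 <-> 2/3 = 1
p2 <-> p1 = 5/6 <-> 2/3 = 5/6
(p1 <-> p1) & (p2 <-> p1) = 1 & 5/6 = 5/6
~((p2 -> p2) -> (p2 & p1)) | ((p1 <-> p1) & (p2 <-> p1)) = 1/3 | 5/6 = 5/6
~(~((p2 -> p2) -> (p2 & p1)) | ((p1 <-> p1) & (p2 <-> p1))) = ~5/6 = 1/6
p1 | p2 = 2/3 | 5/6 = 5/6
p2 -> p2 = 5/6 -> 5/6 = 1
(p1 | p2) -> (p2 -> p2) = 5/6 -> 1 = 1
((p1 | p2) -> (p2 -> p2)) | p2 = 1 | 5/6 = 1
p1 & p1 = 2/3 & 2/3 = 2/3
(p1 & p1) -> p2 = 2/3 -> 5/6 = 1
~p2 = ~5/6 = 1/6
~~p2 = ~1/6 = 5/6
((p1 & p1) -> p2) | ~~p2 = 1 | 5/6 = 1
p1 | p2 = 2/3 | 5/6 = 5/6
~p1 = ~2/3 = 1/3
(p1 | p2) | ~p1 = 5/6 | 1/3 = 5/6
~((p1 | p2) | ~p1) = ~5/6 = 1/6
(((p1 & p1) -> p2) | ~~p2) -> ~((p1 | p2) | ~p1) = 1 -> 1/6 = 1/6
(((p1 | p2) -> (p2 -> p2)) | p2) & ((((p1 & p1) -> p2) | ~~p2) -> ~((p1 | p2) | ~p1)) = 1 & 1/6 = 1/6
~(~((p2 -> p2) -> (p2 & p1)) | ((p1 <-> p1) & (p2 <-> p1))) | ((((p1 | p2) -> (p2 -> p2)) | p2) & ((((p1 & p1) -> p2) | ~~p2) -> ~((p1 | p2) | ~p1))) = 1/6 | 1/6 = 1/6
((((((p1 & p2) -> p2) -> ((p2 -> p2) <-> (p2 <-> p1))) -> ((p1 <-> p1) <-> p1)) | ((p2 & p2) | ((p1 | p2) | p2))) -> ~(~p1 -> ~~p1)) & (~(~((p2 -> p2) -> (p2 & p1)) | ((p1 <-> p1) & (p2 <-> p1))) | ((((p1 | p2) -> (p2 -> p2)) | p2) & ((((p1 & p1) -> p2) | ~~p2) -> ~((p1 | p2) | ~p1)))) = 1/6 & 1/6 = 1/6

1/6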